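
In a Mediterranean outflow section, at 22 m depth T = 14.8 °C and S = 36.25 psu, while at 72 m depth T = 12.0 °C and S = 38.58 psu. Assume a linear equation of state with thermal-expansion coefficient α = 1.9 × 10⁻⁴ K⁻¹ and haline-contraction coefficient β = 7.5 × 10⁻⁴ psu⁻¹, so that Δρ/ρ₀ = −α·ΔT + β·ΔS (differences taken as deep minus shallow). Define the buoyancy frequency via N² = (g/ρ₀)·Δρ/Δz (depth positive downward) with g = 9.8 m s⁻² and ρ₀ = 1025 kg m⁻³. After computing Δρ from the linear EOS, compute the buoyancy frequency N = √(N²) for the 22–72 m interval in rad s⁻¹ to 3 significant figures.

0.0211 rad s⁻¹

ΔT = -2.8 K, ΔS = +2.33 psu (deep − shallow).
Δρ/ρ₀ = −αΔT + βΔS = 5.32 × 10⁻⁴ + 1.7475 × 10⁻³ = 2.2795 × 10⁻³, so Δρ ≈ 2.336 kg m⁻³.
N² = (g/ρ₀)·Δρ/Δz = g·(Δρ/ρ₀)/Δz = 9.8 × 2.2795 × 10⁻³ / 50 = 4.4678 × 10⁻⁴ s⁻².
N = √(4.4678 × 10⁻⁴) = 0.021137 rad s⁻¹ ≈ 0.0211 rad s⁻¹.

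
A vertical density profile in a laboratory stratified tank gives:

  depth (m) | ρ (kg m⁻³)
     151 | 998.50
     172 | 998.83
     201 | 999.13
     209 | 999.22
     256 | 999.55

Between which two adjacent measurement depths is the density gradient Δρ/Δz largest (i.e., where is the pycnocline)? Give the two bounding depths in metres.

Compute the density gradient over each adjacent pair:
  151–172 m: Δρ/Δz = 0.33/21 = 0.016 kg m⁻⁴
  172–201 m: Δρ/Δz = 0.30/29 = 0.010 kg m⁻⁴
  201–209 m: Δρ/Δz = 0.09/8 = 0.011 kg m⁻⁴
  209–256 m: Δρ/Δz = 0.33/47 = 7.0 × 10⁻³ kg m⁻⁴
The largest gradient is in the 151–172 m interval — the pycnocline.

151–172 m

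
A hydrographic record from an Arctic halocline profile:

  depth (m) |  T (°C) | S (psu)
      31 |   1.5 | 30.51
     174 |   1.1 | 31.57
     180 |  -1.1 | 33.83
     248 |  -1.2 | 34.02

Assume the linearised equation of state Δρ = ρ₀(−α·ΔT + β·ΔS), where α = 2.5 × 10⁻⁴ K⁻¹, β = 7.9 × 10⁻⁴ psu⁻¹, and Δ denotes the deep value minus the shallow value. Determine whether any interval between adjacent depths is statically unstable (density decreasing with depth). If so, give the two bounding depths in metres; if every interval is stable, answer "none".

none

Evaluate Δρ/ρ₀ = −αΔT + βΔS across each adjacent pair:
  31–174 m: −αΔT+βΔS = −(2.5 × 10⁻⁴)(-0.4)+(7.9 × 10⁻⁴)(+1.06) = 9.4 × 10⁻⁴ → stable
  174–180 m: −αΔT+βΔS = −(2.5 × 10⁻⁴)(-2.2)+(7.9 × 10⁻⁴)(+2.26) = 2.3 × 10⁻³ → stable
  180–248 m: −αΔT+βΔS = −(2.5 × 10⁻⁴)(-0.1)+(7.9 × 10⁻⁴)(+0.19) = 1.8 × 10⁻⁴ → stable
Every interval has Δρ > 0: the column is stably stratified throughout.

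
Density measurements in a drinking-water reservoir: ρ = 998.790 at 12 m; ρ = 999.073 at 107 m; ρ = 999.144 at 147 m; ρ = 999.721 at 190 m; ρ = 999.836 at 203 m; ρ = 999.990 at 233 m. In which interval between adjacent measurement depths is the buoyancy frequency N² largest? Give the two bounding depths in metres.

Compute the density gradient over each adjacent pair:
  12–107 m: Δρ/Δz = 0.283/95 = 3.0 × 10⁻³ kg m⁻⁴
  107–147 m: Δρ/Δz = 0.071/40 = 1.8 × 10⁻³ kg m⁻⁴
  147–190 m: Δρ/Δz = 0.577/43 = 0.013 kg m⁻⁴
  190–203 m: Δρ/Δz = 0.115/13 = 8.8 × 10⁻³ kg m⁻⁴
  203–233 m: Δρ/Δz = 0.154/30 = 5.1 × 10⁻³ kg m⁻⁴
The largest gradient is in the 147–190 m interval — the pycnocline.

147–190 m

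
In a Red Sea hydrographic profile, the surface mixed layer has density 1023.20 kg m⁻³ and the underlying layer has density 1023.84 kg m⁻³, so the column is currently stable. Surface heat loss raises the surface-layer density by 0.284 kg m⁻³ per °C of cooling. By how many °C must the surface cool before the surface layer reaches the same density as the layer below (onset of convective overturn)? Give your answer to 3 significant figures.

Density deficit of the surface layer: 1023.84 − 1023.20 = 0.64 kg m⁻³.
Required change = 0.64 / 0.284 = 2.25 °C.

2.25 °C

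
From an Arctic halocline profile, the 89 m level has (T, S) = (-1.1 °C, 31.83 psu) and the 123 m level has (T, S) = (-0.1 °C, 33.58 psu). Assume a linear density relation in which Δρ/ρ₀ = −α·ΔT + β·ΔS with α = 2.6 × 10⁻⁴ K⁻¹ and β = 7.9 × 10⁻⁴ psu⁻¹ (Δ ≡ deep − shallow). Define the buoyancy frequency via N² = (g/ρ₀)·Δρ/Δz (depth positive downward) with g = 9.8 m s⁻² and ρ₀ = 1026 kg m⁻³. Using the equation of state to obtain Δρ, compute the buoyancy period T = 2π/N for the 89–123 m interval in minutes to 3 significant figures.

5.82 min

ΔT = +1.0 K, ΔS = +1.75 psu (deep − shallow).
Δρ/ρ₀ = −αΔT + βΔS = -2.60 × 10⁻⁴ + 1.3825 × 10⁻³ = 1.1225 × 10⁻³, so Δρ ≈ 1.152 kg m⁻³.
N² = (g/ρ₀)·Δρ/Δz = g·(Δρ/ρ₀)/Δz = 9.8 × 1.1225 × 10⁻³ / 34 = 3.2354 × 10⁻⁴ s⁻².
N = √(3.2354 × 10⁻⁴) = 0.017987 rad s⁻¹ → T = 2π/N = 349.32 s = 5.8220 min ≈ 5.82 min.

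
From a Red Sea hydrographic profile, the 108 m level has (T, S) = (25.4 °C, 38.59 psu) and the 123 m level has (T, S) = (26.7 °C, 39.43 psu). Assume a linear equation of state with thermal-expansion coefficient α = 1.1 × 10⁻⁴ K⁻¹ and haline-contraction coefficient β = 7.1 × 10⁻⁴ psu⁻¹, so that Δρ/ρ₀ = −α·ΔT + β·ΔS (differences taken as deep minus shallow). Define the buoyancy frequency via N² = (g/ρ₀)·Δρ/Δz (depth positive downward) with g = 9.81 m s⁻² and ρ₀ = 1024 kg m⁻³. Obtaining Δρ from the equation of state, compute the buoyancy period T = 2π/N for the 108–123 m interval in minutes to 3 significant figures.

ΔT = +1.3 K, ΔS = +0.84 psu (deep − shallow).
Δρ/ρ₀ = −αΔT + βΔS = -1.43 × 10⁻⁴ + 5.964 × 10⁻⁴ = 4.534 × 10⁻⁴, so Δρ ≈ 0.4643 kg m⁻³.
N² = (g/ρ₀)·Δρ/Δz = g·(Δρ/ρ₀)/Δz = 9.81 × 4.534 × 10⁻⁴ / 15 = 2.9652 × 10⁻⁴ s⁻².
N = √(2.9652 × 10⁻⁴) = 0.017220 rad s⁻¹ → T = 2π/N = 364.88 s = 6.0813 min ≈ 6.08 min.

6.08 min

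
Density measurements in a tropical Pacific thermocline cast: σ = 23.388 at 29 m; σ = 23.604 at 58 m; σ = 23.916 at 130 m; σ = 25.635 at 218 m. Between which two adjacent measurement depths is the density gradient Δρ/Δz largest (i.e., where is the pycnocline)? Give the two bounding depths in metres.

130–218 m

Compute the density gradient over each adjacent pair:
  29–58 m: Δρ/Δz = 0.216/29 = 7.4 × 10⁻³ kg m⁻⁴
  58–130 m: Δρ/Δz = 0.312/72 = 4.3 × 10⁻³ kg m⁻⁴
  130–218 m: Δρ/Δz = 1.719/88 = 0.020 kg m⁻⁴
The largest gradient is in the 130–218 m interval — the pycnocline.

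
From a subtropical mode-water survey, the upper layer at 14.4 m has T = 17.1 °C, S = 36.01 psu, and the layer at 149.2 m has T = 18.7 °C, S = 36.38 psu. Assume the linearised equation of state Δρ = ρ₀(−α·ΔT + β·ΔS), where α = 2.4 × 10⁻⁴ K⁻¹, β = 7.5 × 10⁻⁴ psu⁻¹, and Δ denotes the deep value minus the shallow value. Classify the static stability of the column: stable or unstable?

ΔT = 18.7 − 17.1 = +1.6 K and ΔS = 36.38 − 36.01 = +0.37 psu (deep − shallow).
−αΔT = -3.84 × 10⁻⁴; βΔS = 2.775 × 10⁻⁴; sum Δρ/ρ₀ = -1.065 × 10⁻⁴.
Δρ/ρ₀ < 0, so Δρ < 0: deeper water is lighter → statically unstable; the column would overturn.

unstable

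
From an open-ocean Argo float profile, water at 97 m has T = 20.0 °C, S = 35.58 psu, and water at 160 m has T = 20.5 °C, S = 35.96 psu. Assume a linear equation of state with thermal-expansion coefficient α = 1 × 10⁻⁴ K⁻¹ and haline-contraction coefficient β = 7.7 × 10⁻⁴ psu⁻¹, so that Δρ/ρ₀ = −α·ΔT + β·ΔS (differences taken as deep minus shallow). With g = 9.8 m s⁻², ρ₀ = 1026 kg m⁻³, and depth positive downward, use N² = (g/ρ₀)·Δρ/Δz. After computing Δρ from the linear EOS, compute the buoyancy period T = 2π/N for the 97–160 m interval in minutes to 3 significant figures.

17.0 min

ΔT = +0.5 K, ΔS = +0.38 psu (deep − shallow).
Δρ/ρ₀ = −αΔT + βΔS = -5.00 × 10⁻⁵ + 2.926 × 10⁻⁴ = 2.426 × 10⁻⁴, so Δρ ≈ 0.2489 kg m⁻³.
N² = (g/ρ₀)·Δρ/Δz = g·(Δρ/ρ₀)/Δz = 9.8 × 2.426 × 10⁻⁴ / 63 = 3.7738 × 10⁻⁵ s⁻².
N = √(3.7738 × 10⁻⁵) = 6.1431 × 10⁻³ rad s⁻¹ → T = 2π/N = 1.0228 × 10³ s = 17.047 min ≈ 17.0 min.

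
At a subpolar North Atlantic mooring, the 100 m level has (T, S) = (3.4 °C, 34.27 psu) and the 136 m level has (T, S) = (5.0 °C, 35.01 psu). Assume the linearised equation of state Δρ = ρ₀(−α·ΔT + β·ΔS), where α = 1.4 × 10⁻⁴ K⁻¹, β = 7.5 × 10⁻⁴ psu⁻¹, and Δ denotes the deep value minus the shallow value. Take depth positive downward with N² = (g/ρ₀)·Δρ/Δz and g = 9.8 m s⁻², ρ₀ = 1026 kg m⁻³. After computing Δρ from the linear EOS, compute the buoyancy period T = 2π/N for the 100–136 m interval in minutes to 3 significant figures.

ΔT = +1.6 K, ΔS = +0.74 psu (deep − shallow).
Δρ/ρ₀ = −αΔT + βΔS = -2.24 × 10⁻⁴ + 5.55 × 10⁻⁴ = 3.31 × 10⁻⁴, so Δρ ≈ 0.3396 kg m⁻³.
N² = (g/ρ₀)·Δρ/Δz = g·(Δρ/ρ₀)/Δz = 9.8 × 3.31 × 10⁻⁴ / 36 = 9.0106 × 10⁻⁵ s⁻².
N = √(9.0106 × 10⁻⁵) = 9.4924 × 10⁻³ rad s⁻¹ → T = 2π/N = 661.92 s = 11.032 min ≈ 11.0 min.

11.0 min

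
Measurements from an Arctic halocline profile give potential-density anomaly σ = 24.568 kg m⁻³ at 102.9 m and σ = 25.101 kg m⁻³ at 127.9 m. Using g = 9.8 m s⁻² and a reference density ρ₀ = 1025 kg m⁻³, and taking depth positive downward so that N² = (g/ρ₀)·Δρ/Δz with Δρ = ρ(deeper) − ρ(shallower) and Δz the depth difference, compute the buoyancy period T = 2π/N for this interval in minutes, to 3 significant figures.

Δρ = 1025.101 − 1024.568 = 0.533 kg m⁻³ over Δz = 127.9 − 102.9 = 25 m.
N² = (9.8/1025) × (0.533/25) = 2.0384 × 10⁻⁴ s⁻².
N = √(2.0384 × 10⁻⁴) = 0.014277 rad s⁻¹, so T = 2π/N = 440.09 s = 7.3348 min ≈ 7.33 min.

7.33 min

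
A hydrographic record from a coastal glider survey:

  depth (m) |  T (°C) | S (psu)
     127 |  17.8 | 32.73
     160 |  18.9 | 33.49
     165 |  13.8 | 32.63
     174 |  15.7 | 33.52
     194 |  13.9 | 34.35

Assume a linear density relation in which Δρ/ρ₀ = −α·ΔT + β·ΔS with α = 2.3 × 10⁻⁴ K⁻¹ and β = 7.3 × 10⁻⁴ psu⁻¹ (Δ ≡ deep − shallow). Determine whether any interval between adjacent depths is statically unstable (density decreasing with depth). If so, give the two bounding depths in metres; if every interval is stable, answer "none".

none

Evaluate Δρ/ρ₀ = −αΔT + βΔS across each adjacent pair:
  127–160 m: −αΔT+βΔS = −(2.3 × 10⁻⁴)(+1.1)+(7.3 × 10⁻⁴)(+0.76) = 3.0 × 10⁻⁴ → stable
  160–165 m: −αΔT+βΔS = −(2.3 × 10⁻⁴)(-5.1)+(7.3 × 10⁻⁴)(-0.86) = 5.5 × 10⁻⁴ → stable
  165–174 m: −αΔT+βΔS = −(2.3 × 10⁻⁴)(+1.9)+(7.3 × 10⁻⁴)(+0.89) = 2.1 × 10⁻⁴ → stable
  174–194 m: −αΔT+βΔS = −(2.3 × 10⁻⁴)(-1.8)+(7.3 × 10⁻⁴)(+0.83) = 1.0 × 10⁻³ → stable
Every interval has Δρ > 0: the column is stably stratified throughout.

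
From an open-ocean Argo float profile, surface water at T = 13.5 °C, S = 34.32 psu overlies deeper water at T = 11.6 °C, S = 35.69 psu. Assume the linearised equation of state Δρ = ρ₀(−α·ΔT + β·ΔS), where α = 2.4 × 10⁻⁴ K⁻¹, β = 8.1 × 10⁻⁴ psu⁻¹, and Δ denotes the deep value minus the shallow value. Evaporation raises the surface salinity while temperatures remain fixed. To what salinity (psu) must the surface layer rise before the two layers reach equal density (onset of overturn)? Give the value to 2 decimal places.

36.25 psu

Neutral buoyancy requires −α(T_deep − T_surf) + β(S_deep − S_surf′) = 0.
S_surf′ = S_deep − (α/β)·ΔT = 35.69 − (2.4 × 10⁻⁴/8.1 × 10⁻⁴)·(-1.9) = 36.2530 psu.
Increase required: 36.2530 − 34.32 = 1.9330 psu.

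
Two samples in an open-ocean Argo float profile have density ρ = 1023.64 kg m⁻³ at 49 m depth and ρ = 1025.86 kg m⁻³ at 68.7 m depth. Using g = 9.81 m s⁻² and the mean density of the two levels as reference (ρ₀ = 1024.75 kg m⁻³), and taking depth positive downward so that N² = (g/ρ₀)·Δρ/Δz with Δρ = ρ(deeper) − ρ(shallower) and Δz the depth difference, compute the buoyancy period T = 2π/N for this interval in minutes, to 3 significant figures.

Δρ = 1025.86 − 1023.64 = 2.22 kg m⁻³ over Δz = 68.7 − 49 = 19.7 m.
N² = (9.81/1024.75) × (2.22/19.7) = 1.0788 × 10⁻³ s⁻².
N = √(1.0788 × 10⁻³) = 0.032845 rad s⁻¹, so T = 2π/N = 191.30 s = 3.1883 min ≈ 3.19 min.

3.19 min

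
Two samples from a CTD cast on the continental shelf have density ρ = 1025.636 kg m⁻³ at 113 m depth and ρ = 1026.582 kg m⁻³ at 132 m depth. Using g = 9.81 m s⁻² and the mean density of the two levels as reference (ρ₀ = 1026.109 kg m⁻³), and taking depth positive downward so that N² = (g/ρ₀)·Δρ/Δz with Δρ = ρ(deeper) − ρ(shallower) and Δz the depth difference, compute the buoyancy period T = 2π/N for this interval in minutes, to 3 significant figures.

Δρ = 1026.582 − 1025.636 = 0.946 kg m⁻³ over Δz = 132 − 113 = 19 m.
N² = (9.81/1026.109) × (0.946/19) = 4.7601 × 10⁻⁴ s⁻².
N = √(4.7601 × 10⁻⁴) = 0.021818 rad s⁻¹, so T = 2π/N = 287.98 s = 4.7997 min ≈ 4.80 min.

4.80 min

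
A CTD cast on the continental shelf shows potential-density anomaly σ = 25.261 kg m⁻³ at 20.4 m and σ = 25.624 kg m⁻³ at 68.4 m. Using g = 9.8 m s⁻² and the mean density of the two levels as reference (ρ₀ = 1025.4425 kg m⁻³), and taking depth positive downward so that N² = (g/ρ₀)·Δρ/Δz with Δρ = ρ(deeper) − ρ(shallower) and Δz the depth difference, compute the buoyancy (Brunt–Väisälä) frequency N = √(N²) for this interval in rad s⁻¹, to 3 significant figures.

8.50 × 10⁻³ rad s⁻¹

Δρ = 1025.624 − 1025.261 = 0.363 kg m⁻³ over Δz = 68.4 − 20.4 = 48 m.
N² = (9.8/1025.4425) × (0.363/48) = 7.2274 × 10⁻⁵ s⁻².
N = √(7.2274 × 10⁻⁵) = 8.5014 × 10⁻³ rad s⁻¹ ≈ 8.50 × 10⁻³ rad s⁻¹.
Since Δρ > 0 the layer is stably stratified.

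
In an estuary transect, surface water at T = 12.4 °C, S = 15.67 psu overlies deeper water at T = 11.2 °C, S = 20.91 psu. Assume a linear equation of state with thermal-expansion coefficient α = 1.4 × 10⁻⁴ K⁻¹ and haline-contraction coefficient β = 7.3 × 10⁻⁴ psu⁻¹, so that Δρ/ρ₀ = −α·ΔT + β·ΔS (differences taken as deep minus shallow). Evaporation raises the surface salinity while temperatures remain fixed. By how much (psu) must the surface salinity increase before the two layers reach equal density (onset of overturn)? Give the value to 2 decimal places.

Neutral buoyancy requires −α(T_deep − T_surf) + β(S_deep − S_surf′) = 0.
S_surf′ = S_deep − (α/β)·ΔT = 20.91 − (1.4 × 10⁻⁴/7.3 × 10⁻⁴)·(-1.2) = 21.1401 psu.
Increase required: 21.1401 − 15.67 = 5.4701 psu.

5.47 psu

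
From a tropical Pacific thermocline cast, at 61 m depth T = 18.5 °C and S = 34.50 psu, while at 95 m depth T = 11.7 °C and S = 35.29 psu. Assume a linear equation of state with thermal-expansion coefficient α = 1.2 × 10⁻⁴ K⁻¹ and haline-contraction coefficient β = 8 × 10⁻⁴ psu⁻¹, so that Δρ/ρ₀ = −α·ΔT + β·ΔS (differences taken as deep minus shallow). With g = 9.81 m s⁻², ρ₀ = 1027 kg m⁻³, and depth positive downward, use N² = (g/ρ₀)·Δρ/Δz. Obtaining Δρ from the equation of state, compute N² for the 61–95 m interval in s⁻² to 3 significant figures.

4.18 × 10⁻⁴ s⁻²

ΔT = -6.8 K, ΔS = +0.79 psu (deep − shallow).
Δρ/ρ₀ = −αΔT + βΔS = 8.16 × 10⁻⁴ + 6.32 × 10⁻⁴ = 1.448 × 10⁻³, so Δρ ≈ 1.487 kg m⁻³.
N² = (g/ρ₀)·Δρ/Δz = g·(Δρ/ρ₀)/Δz = 9.81 × 1.448 × 10⁻³ / 34 = 4.1779 × 10⁻⁴ s⁻² ≈ 4.18 × 10⁻⁴ s⁻².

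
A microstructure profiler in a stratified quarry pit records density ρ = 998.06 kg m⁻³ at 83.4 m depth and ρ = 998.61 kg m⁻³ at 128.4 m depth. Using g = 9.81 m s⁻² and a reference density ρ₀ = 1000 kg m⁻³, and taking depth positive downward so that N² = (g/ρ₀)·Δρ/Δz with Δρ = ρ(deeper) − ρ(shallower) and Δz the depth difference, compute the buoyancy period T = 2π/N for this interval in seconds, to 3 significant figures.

574 s

Δρ = 998.61 − 998.06 = 0.55 kg m⁻³ over Δz = 128.4 − 83.4 = 45 m.
N² = (9.81/1000) × (0.55/45) = 1.1990 × 10⁻⁴ s⁻².
N = √(1.1990 × 10⁻⁴) = 0.010950 rad s⁻¹, so T = 2π/N = 573.81 s ≈ 574 s.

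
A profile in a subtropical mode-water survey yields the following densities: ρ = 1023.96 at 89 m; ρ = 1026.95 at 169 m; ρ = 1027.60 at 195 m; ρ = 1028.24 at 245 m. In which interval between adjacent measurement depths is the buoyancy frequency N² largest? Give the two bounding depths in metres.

89–169 m

Compute the density gradient over each adjacent pair:
  89–169 m: Δρ/Δz = 2.99/80 = 0.037 kg m⁻⁴
  169–195 m: Δρ/Δz = 0.65/26 = 0.025 kg m⁻⁴
  195–245 m: Δρ/Δz = 0.64/50 = 0.013 kg m⁻⁴
The largest gradient is in the 89–169 m interval — the pycnocline.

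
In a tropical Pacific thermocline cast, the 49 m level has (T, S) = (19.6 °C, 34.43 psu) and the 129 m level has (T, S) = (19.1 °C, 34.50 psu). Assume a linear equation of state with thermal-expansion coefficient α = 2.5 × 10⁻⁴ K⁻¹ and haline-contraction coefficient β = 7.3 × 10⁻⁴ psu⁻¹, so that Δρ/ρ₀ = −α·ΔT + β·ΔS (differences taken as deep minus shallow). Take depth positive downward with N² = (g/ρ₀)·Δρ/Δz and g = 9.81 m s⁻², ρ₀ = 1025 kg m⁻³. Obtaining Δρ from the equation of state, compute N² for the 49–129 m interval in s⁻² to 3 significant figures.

ΔT = -0.5 K, ΔS = +0.07 psu (deep − shallow).
Δρ/ρ₀ = −αΔT + βΔS = 1.25 × 10⁻⁴ + 5.11 × 10⁻⁵ = 1.761 × 10⁻⁴, so Δρ ≈ 0.1805 kg m⁻³.
N² = (g/ρ₀)·Δρ/Δz = g·(Δρ/ρ₀)/Δz = 9.81 × 1.761 × 10⁻⁴ / 80 = 2.1594 × 10⁻⁵ s⁻² ≈ 2.16 × 10⁻⁵ s⁻².

2.16 × 10⁻⁵ s⁻²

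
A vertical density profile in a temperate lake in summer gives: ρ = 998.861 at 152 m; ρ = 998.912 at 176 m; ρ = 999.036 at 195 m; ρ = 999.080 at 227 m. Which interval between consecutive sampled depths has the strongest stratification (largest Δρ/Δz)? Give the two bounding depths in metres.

Compute the density gradient over each adjacent pair:
  152–176 m: Δρ/Δz = 0.051/24 = 2.1 × 10⁻³ kg m⁻⁴
  176–195 m: Δρ/Δz = 0.124/19 = 6.5 × 10⁻³ kg m⁻⁴
  195–227 m: Δρ/Δz = 0.044/32 = 1.4 × 10⁻³ kg m⁻⁴
The largest gradient is in the 176–195 m interval — the pycnocline.

176–195 m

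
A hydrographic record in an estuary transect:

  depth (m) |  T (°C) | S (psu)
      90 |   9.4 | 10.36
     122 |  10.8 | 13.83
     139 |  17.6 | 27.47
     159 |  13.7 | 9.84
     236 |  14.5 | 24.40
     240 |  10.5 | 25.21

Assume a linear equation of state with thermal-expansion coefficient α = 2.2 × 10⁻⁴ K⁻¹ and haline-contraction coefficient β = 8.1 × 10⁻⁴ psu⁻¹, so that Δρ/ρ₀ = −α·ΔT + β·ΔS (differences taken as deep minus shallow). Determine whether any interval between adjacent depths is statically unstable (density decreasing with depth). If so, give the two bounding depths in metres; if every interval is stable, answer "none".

Evaluate Δρ/ρ₀ = −αΔT + βΔS across each adjacent pair:
  90–122 m: −αΔT+βΔS = −(2.2 × 10⁻⁴)(+1.4)+(8.1 × 10⁻⁴)(+3.47) = 2.5 × 10⁻³ → stable
  122–139 m: −αΔT+βΔS = −(2.2 × 10⁻⁴)(+6.8)+(8.1 × 10⁻⁴)(+13.64) = 9.6 × 10⁻³ → stable
  139–159 m: −αΔT+βΔS = −(2.2 × 10⁻⁴)(-3.9)+(8.1 × 10⁻⁴)(-17.63) = -0.013 → UNSTABLE
  159–236 m: −αΔT+βΔS = −(2.2 × 10⁻⁴)(+0.8)+(8.1 × 10⁻⁴)(+14.56) = 0.012 → stable
  236–240 m: −αΔT+βΔS = −(2.2 × 10⁻⁴)(-4.0)+(8.1 × 10⁻⁴)(+0.81) = 1.5 × 10⁻³ → stable
The 139–159 m interval has Δρ < 0: lighter water underlies denser water.

139–159 m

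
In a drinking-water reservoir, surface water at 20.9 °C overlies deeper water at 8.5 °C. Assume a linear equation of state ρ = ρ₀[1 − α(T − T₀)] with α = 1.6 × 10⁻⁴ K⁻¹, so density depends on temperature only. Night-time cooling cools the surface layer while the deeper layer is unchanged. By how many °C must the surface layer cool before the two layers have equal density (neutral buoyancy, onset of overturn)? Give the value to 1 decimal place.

12.4 °C

With temperature the only control, equal density requires T_surf′ = T_deep.
T_surf′ = 8.5 °C.
Cooling required: 20.9 − 8.5 = 12.4 °C.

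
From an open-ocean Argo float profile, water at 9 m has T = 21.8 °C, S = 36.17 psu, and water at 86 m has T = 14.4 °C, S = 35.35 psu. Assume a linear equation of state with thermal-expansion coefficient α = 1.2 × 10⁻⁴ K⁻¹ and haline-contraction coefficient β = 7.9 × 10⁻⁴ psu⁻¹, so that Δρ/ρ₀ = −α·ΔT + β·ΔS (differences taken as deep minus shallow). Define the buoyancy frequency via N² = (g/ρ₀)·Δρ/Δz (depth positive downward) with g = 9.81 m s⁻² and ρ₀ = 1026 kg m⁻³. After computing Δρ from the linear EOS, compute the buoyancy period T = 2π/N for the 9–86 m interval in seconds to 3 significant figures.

1.14 × 10³ s

ΔT = -7.4 K, ΔS = -0.82 psu (deep − shallow).
Δρ/ρ₀ = −αΔT + βΔS = 8.88 × 10⁻⁴ − 6.478 × 10⁻⁴ = 2.402 × 10⁻⁴, so Δρ ≈ 0.2464 kg m⁻³.
N² = (g/ρ₀)·Δρ/Δz = g·(Δρ/ρ₀)/Δz = 9.81 × 2.402 × 10⁻⁴ / 77 = 3.0602 × 10⁻⁵ s⁻².
N = √(3.0602 × 10⁻⁵) = 5.5319 × 10⁻³ rad s⁻¹ → T = 2π/N = 1.1358 × 10³ s ≈ 1.14 × 10³ s.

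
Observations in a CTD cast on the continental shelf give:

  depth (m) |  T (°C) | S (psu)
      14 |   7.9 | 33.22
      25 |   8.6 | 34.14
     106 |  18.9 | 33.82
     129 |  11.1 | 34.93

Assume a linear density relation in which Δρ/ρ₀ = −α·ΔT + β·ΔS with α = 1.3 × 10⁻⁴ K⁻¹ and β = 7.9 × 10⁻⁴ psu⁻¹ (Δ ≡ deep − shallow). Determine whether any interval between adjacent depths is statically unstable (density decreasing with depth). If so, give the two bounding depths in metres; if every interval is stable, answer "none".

Evaluate Δρ/ρ₀ = −αΔT + βΔS across each adjacent pair:
  14–25 m: −αΔT+βΔS = −(1.3 × 10⁻⁴)(+0.7)+(7.9 × 10⁻⁴)(+0.92) = 6.4 × 10⁻⁴ → stable
  25–106 m: −αΔT+βΔS = −(1.3 × 10⁻⁴)(+10.3)+(7.9 × 10⁻⁴)(-0.32) = -1.6 × 10⁻³ → UNSTABLE
  106–129 m: −αΔT+βΔS = −(1.3 × 10⁻⁴)(-7.8)+(7.9 × 10⁻⁴)(+1.11) = 1.9 × 10⁻³ → stable
The 25–106 m interval has Δρ < 0: lighter water underlies denser water.

25–106 m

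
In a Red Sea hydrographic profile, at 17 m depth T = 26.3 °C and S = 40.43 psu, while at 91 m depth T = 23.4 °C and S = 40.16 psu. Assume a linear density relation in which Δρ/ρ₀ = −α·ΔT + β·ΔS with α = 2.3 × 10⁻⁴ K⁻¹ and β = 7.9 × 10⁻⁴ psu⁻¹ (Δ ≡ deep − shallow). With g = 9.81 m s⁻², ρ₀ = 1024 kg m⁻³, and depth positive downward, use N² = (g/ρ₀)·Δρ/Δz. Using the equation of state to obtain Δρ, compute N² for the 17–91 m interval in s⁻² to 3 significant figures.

6.01 × 10⁻⁵ s⁻²

ΔT = -2.9 K, ΔS = -0.27 psu (deep − shallow).
Δρ/ρ₀ = −αΔT + βΔS = 6.67 × 10⁻⁴ − 2.133 × 10⁻⁴ = 4.537 × 10⁻⁴, so Δρ ≈ 0.4646 kg m⁻³.
N² = (g/ρ₀)·Δρ/Δz = g·(Δρ/ρ₀)/Δz = 9.81 × 4.537 × 10⁻⁴ / 74 = 6.0146 × 10⁻⁵ s⁻² ≈ 6.01 × 10⁻⁵ s⁻².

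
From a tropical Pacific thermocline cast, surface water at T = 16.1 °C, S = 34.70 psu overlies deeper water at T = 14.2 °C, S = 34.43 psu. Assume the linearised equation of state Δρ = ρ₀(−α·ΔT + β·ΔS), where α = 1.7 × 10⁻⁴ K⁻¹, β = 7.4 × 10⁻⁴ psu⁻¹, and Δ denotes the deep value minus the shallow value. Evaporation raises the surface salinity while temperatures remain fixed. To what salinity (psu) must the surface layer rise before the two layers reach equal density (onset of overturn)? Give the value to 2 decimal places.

34.87 psu

Neutral buoyancy requires −α(T_deep − T_surf) + β(S_deep − S_surf′) = 0.
S_surf′ = S_deep − (α/β)·ΔT = 34.43 − (1.7 × 10⁻⁴/7.4 × 10⁻⁴)·(-1.9) = 34.8665 psu.
Increase required: 34.8665 − 34.70 = 0.1665 psu.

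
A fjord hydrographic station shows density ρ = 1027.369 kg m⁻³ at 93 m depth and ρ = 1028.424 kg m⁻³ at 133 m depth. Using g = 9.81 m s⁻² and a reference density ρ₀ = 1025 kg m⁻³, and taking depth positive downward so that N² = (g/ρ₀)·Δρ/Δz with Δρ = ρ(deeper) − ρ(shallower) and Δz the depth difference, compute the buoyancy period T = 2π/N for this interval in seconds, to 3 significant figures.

Δρ = 1028.424 − 1027.369 = 1.055 kg m⁻³ over Δz = 133 − 93 = 40 m.
N² = (9.81/1025) × (1.055/40) = 2.5243 × 10⁻⁴ s⁻².
N = √(2.5243 × 10⁻⁴) = 0.015888 rad s⁻¹, so T = 2π/N = 395.47 s ≈ 395 s.

395 s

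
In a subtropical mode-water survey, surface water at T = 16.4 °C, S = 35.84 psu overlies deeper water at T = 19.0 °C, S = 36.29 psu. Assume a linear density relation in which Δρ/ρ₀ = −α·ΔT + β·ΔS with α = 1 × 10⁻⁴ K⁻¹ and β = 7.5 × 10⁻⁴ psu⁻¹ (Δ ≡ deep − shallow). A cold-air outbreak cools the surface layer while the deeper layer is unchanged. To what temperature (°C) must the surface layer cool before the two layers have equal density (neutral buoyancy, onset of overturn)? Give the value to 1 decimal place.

Neutral buoyancy requires Δρ = 0, i.e. −α(T_deep − T_surf′) + β(S_deep − S_surf) = 0.
T_surf′ = T_deep − (β/α)·ΔS = 19.0 − (7.5 × 10⁻⁴/1 × 10⁻⁴)·(+0.45) = 15.625 °C.
Cooling required: 16.4 − (15.625) = 0.775 °C.

15.6 °C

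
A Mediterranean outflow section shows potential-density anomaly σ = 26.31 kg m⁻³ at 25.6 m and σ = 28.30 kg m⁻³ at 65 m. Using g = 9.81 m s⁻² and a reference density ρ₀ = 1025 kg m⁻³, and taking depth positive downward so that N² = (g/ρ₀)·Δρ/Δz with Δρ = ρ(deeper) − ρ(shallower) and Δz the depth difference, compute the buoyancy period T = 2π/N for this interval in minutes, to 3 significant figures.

Δρ = 1028.30 − 1026.31 = 1.99 kg m⁻³ over Δz = 65 − 25.6 = 39.4 m.
N² = (9.81/1025) × (1.99/39.4) = 4.8339 × 10⁻⁴ s⁻².
N = √(4.8339 × 10⁻⁴) = 0.021986 rad s⁻¹, so T = 2π/N = 285.78 s = 4.7630 min ≈ 4.76 min.

4.76 min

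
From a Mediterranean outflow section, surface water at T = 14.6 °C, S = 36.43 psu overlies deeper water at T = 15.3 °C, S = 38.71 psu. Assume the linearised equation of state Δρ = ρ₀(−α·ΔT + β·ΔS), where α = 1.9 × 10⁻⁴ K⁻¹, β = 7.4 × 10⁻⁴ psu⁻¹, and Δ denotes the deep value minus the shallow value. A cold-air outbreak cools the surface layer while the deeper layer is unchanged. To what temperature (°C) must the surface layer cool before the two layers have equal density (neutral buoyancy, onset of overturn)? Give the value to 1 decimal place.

Neutral buoyancy requires Δρ = 0, i.e. −α(T_deep − T_surf′) + β(S_deep − S_surf) = 0.
T_surf′ = T_deep − (β/α)·ΔS = 15.3 − (7.4 × 10⁻⁴/1.9 × 10⁻⁴)·(+2.28) = 6.420 °C.
Cooling required: 14.6 − (6.420) = 8.180 °C.

6.4 °C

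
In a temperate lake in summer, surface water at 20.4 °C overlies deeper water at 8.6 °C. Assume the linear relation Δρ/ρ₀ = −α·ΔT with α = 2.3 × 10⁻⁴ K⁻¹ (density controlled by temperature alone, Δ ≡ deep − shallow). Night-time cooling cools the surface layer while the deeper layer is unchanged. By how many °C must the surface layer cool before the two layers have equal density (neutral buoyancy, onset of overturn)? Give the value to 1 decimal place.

11.8 °C

With temperature the only control, equal density requires T_surf′ = T_deep.
T_surf′ = 8.6 °C.
Cooling required: 20.4 − 8.6 = 11.8 °C.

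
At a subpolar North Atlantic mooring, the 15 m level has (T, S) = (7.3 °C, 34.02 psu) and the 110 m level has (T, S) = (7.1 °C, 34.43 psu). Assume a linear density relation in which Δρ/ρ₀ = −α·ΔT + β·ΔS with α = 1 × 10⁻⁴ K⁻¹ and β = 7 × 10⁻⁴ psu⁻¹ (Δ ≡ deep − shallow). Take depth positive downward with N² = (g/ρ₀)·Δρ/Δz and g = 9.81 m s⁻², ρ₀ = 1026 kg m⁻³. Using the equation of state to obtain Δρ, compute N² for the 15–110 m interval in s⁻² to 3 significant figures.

ΔT = -0.2 K, ΔS = +0.41 psu (deep − shallow).
Δρ/ρ₀ = −αΔT + βΔS = 2.00 × 10⁻⁵ + 2.87 × 10⁻⁴ = 3.07 × 10⁻⁴, so Δρ ≈ 0.3150 kg m⁻³.
N² = (g/ρ₀)·Δρ/Δz = g·(Δρ/ρ₀)/Δz = 9.81 × 3.07 × 10⁻⁴ / 95 = 3.1702 × 10⁻⁵ s⁻² ≈ 3.17 × 10⁻⁵ s⁻².

3.17 × 10⁻⁵ s⁻²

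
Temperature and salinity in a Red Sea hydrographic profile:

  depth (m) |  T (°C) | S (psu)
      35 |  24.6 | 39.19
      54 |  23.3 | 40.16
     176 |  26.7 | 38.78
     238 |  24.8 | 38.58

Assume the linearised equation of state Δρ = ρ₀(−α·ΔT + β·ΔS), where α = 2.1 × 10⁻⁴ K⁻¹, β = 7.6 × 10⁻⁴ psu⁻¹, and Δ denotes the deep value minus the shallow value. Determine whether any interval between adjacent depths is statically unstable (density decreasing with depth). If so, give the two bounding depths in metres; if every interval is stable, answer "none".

Evaluate Δρ/ρ₀ = −αΔT + βΔS across each adjacent pair:
  35–54 m: −αΔT+βΔS = −(2.1 × 10⁻⁴)(-1.3)+(7.6 × 10⁻⁴)(+0.97) = 1.0 × 10⁻³ → stable
  54–176 m: −αΔT+βΔS = −(2.1 × 10⁻⁴)(+3.4)+(7.6 × 10⁻⁴)(-1.38) = -1.8 × 10⁻³ → UNSTABLE
  176–238 m: −αΔT+βΔS = −(2.1 × 10⁻⁴)(-1.9)+(7.6 × 10⁻⁴)(-0.20) = 2.5 × 10⁻⁴ → stable
The 54–176 m interval has Δρ < 0: lighter water underlies denser water.

54–176 m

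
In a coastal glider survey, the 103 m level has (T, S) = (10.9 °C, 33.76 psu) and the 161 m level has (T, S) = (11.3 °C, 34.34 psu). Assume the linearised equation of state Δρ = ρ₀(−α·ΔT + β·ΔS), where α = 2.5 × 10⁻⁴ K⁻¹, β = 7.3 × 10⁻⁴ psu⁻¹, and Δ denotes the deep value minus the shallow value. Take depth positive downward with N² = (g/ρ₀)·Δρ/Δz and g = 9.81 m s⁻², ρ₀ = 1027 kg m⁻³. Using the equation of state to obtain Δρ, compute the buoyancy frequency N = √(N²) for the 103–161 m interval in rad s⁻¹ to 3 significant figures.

7.40 × 10⁻³ rad s⁻¹

ΔT = +0.4 K, ΔS = +0.58 psu (deep − shallow).
Δρ/ρ₀ = −αΔT + βΔS = -1.00 × 10⁻⁴ + 4.234 × 10⁻⁴ = 3.234 × 10⁻⁴, so Δρ ≈ 0.3321 kg m⁻³.
N² = (g/ρ₀)·Δρ/Δz = g·(Δρ/ρ₀)/Δz = 9.81 × 3.234 × 10⁻⁴ / 58 = 5.4699 × 10⁻⁵ s⁻².
N = √(5.4699 × 10⁻⁵) = 7.3959 × 10⁻³ rad s⁻¹ ≈ 7.40 × 10⁻³ rad s⁻¹.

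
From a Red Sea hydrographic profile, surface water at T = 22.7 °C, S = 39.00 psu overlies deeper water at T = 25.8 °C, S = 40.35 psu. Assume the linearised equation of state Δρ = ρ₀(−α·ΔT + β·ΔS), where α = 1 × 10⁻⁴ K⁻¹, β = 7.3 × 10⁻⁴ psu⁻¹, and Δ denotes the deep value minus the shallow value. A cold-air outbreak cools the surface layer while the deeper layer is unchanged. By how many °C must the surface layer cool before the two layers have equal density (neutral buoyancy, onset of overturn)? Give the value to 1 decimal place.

6.8 °C

Neutral buoyancy requires Δρ = 0, i.e. −α(T_deep − T_surf′) + β(S_deep − S_surf) = 0.
T_surf′ = T_deep − (β/α)·ΔS = 25.8 − (7.3 × 10⁻⁴/1 × 10⁻⁴)·(+1.35) = 15.945 °C.
Cooling required: 22.7 − (15.945) = 6.755 °C.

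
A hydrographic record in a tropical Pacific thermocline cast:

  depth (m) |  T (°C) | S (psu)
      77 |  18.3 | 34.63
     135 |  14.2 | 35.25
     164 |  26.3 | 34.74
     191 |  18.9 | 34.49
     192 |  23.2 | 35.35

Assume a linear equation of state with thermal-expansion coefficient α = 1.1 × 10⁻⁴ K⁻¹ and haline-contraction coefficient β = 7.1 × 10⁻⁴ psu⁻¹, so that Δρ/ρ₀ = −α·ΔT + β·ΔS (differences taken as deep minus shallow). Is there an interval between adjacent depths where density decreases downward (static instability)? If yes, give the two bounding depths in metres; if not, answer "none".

135–164 m

Evaluate Δρ/ρ₀ = −αΔT + βΔS across each adjacent pair:
  77–135 m: −αΔT+βΔS = −(1.1 × 10⁻⁴)(-4.1)+(7.1 × 10⁻⁴)(+0.62) = 8.9 × 10⁻⁴ → stable
  135–164 m: −αΔT+βΔS = −(1.1 × 10⁻⁴)(+12.1)+(7.1 × 10⁻⁴)(-0.51) = -1.7 × 10⁻³ → UNSTABLE
  164–191 m: −αΔT+βΔS = −(1.1 × 10⁻⁴)(-7.4)+(7.1 × 10⁻⁴)(-0.25) = 6.4 × 10⁻⁴ → stable
  191–192 m: −αΔT+βΔS = −(1.1 × 10⁻⁴)(+4.3)+(7.1 × 10⁻⁴)(+0.86) = 1.4 × 10⁻⁴ → stable
The 135–164 m interval has Δρ < 0: lighter water underlies denser water.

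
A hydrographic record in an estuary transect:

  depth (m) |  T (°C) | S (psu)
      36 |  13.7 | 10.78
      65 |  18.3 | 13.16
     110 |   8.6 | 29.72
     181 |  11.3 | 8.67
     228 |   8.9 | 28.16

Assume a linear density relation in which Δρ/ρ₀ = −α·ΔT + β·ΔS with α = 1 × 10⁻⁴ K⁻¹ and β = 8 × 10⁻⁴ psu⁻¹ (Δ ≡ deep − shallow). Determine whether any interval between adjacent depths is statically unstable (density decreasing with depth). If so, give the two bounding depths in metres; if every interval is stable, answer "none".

110–181 m

Evaluate Δρ/ρ₀ = −αΔT + βΔS across each adjacent pair:
  36–65 m: −αΔT+βΔS = −(1 × 10⁻⁴)(+4.6)+(8 × 10⁻⁴)(+2.38) = 1.4 × 10⁻³ → stable
  65–110 m: −αΔT+βΔS = −(1 × 10⁻⁴)(-9.7)+(8 × 10⁻⁴)(+16.56) = 0.014 → stable
  110–181 m: −αΔT+βΔS = −(1 × 10⁻⁴)(+2.7)+(8 × 10⁻⁴)(-21.05) = -0.017 → UNSTABLE
  181–228 m: −αΔT+βΔS = −(1 × 10⁻⁴)(-2.4)+(8 × 10⁻⁴)(+19.49) = 0.016 → stable
The 110–181 m interval has Δρ < 0: lighter water underlies denser water.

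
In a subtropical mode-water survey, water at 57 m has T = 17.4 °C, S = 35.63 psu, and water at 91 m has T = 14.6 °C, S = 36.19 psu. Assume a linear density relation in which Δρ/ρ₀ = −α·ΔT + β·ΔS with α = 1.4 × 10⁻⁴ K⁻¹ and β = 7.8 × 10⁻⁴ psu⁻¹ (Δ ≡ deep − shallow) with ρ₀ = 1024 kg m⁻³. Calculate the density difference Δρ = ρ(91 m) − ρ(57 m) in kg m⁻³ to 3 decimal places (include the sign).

+0.849 kg m⁻³

ΔT = -2.8 K, ΔS = +0.56 psu (deep − shallow).
Δρ/ρ₀ = −(1.4 × 10⁻⁴)(-2.8) + (7.8 × 10⁻⁴)(+0.56) = 8.288 × 10⁻⁴.
Δρ = 1024 × (8.288 × 10⁻⁴) = +0.849 kg m⁻³.
Positive Δρ: denser below, stable.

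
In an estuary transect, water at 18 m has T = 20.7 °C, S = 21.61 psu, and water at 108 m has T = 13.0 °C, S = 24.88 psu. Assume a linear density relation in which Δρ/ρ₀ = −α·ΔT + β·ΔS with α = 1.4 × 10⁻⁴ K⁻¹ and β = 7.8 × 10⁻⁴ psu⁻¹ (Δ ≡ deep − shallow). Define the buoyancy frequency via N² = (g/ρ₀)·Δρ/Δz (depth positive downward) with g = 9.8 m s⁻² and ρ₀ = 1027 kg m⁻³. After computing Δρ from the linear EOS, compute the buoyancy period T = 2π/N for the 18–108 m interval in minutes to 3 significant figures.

ΔT = -7.7 K, ΔS = +3.27 psu (deep − shallow).
Δρ/ρ₀ = −αΔT + βΔS = 1.078 × 10⁻³ + 2.5506 × 10⁻³ = 3.6286 × 10⁻³, so Δρ ≈ 3.727 kg m⁻³.
N² = (g/ρ₀)·Δρ/Δz = g·(Δρ/ρ₀)/Δz = 9.8 × 3.6286 × 10⁻³ / 90 = 3.9511 × 10⁻⁴ s⁻².
N = √(3.9511 × 10⁻⁴) = 0.019877 rad s⁻¹ → T = 2π/N = 316.10 s = 5.2683 min ≈ 5.27 min.

5.27 min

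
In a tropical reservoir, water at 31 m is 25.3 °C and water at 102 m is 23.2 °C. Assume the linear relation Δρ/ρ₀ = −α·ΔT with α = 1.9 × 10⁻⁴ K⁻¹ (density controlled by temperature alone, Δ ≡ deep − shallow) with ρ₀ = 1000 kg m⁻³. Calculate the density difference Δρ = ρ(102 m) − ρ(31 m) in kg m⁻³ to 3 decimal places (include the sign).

+0.399 kg m⁻³

ΔT = -2.1 K, Δρ/ρ₀ = −αΔT = 3.99 × 10⁻⁴.
Δρ = 1000 × (3.99 × 10⁻⁴) = +0.399 kg m⁻³.
Positive Δρ: denser below, stable.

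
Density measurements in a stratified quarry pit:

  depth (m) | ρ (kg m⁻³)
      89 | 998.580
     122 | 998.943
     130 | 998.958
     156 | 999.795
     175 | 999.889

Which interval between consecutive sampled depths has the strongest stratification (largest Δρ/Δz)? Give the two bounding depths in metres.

130–156 m

Compute the density gradient over each adjacent pair:
  89–122 m: Δρ/Δz = 0.363/33 = 0.011 kg m⁻⁴
  122–130 m: Δρ/Δz = 0.015/8 = 1.9 × 10⁻³ kg m⁻⁴
  130–156 m: Δρ/Δz = 0.837/26 = 0.032 kg m⁻⁴
  156–175 m: Δρ/Δz = 0.094/19 = 4.9 × 10⁻³ kg m⁻⁴
The largest gradient is in the 130–156 m interval — the pycnocline.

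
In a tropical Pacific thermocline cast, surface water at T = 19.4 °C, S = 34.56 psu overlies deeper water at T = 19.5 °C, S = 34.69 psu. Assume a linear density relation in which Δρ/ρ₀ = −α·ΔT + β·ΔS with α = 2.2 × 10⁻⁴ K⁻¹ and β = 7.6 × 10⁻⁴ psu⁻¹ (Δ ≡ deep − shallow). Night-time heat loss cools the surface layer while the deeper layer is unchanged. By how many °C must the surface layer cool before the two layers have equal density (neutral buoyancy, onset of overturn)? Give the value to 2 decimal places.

0.35 °C

Neutral buoyancy requires Δρ = 0, i.e. −α(T_deep − T_surf′) + β(S_deep − S_surf) = 0.
T_surf′ = T_deep − (β/α)·ΔS = 19.5 − (7.6 × 10⁻⁴/2.2 × 10⁻⁴)·(+0.13) = 19.0509 °C.
Cooling required: 19.4 − (19.0509) = 0.3491 °C.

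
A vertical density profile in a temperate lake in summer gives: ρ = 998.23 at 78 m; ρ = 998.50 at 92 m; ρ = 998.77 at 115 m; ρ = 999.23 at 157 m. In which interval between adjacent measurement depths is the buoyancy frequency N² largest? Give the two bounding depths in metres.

Compute the density gradient over each adjacent pair:
  78–92 m: Δρ/Δz = 0.27/14 = 0.019 kg m⁻⁴
  92–115 m: Δρ/Δz = 0.27/23 = 0.012 kg m⁻⁴
  115–157 m: Δρ/Δz = 0.46/42 = 0.011 kg m⁻⁴
The largest gradient is in the 78–92 m interval — the pycnocline.

78–92 m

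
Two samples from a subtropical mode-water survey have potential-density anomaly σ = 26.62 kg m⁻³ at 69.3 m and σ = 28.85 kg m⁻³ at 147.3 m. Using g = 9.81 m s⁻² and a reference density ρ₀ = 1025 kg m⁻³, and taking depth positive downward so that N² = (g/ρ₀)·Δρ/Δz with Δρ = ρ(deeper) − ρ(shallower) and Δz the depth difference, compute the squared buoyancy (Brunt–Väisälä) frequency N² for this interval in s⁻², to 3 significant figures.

2.74 × 10⁻⁴ s⁻²

Δρ = 1028.85 − 1026.62 = 2.23 kg m⁻³ over Δz = 147.3 − 69.3 = 78 m.
N² = (9.81/1025) × (2.23/78) = 2.7362 × 10⁻⁴ s⁻² ≈ 2.74 × 10⁻⁴ s⁻².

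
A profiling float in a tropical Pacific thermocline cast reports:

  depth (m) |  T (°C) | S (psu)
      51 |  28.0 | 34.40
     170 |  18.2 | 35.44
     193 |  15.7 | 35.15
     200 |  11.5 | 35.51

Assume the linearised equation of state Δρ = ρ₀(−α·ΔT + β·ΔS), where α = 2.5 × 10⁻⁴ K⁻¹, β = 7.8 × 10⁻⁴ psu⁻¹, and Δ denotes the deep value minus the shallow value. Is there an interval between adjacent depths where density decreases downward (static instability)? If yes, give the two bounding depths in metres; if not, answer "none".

Evaluate Δρ/ρ₀ = −αΔT + βΔS across each adjacent pair:
  51–170 m: −αΔT+βΔS = −(2.5 × 10⁻⁴)(-9.8)+(7.8 × 10⁻⁴)(+1.04) = 3.3 × 10⁻³ → stable
  170–193 m: −αΔT+βΔS = −(2.5 × 10⁻⁴)(-2.5)+(7.8 × 10⁻⁴)(-0.29) = 4.0 × 10⁻⁴ → stable
  193–200 m: −αΔT+βΔS = −(2.5 × 10⁻⁴)(-4.2)+(7.8 × 10⁻⁴)(+0.36) = 1.3 × 10⁻³ → stable
Every interval has Δρ > 0: the column is stably stratified throughout.

none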